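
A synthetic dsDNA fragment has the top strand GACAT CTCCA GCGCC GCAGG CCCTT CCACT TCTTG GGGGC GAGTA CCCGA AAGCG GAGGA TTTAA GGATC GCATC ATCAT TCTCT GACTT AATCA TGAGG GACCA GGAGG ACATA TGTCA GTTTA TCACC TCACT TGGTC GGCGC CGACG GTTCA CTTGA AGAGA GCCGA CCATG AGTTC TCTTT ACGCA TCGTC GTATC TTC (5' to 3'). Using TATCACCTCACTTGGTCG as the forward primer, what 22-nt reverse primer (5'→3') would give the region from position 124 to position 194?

The product's 3' end on the top strand is position 194.
The reverse primer anneals to the top strand over positions 173–194, i.e. to ATGAGTTCTCTTTACGCATCGT.
Its sequence written 5'→3' is the reverse complement: ACGATGCGTAAAGAGAACTCAT.

5'-ACGATGCGTAAAGAGAACTCAT-3'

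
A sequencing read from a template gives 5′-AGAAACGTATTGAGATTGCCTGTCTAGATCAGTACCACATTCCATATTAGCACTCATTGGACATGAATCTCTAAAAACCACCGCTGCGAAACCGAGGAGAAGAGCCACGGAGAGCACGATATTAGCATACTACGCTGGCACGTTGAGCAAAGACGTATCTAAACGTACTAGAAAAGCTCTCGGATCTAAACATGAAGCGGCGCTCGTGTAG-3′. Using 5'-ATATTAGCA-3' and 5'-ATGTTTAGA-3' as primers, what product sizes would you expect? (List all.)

150 bp, 75 bp

The forward primer ATATTAGCA matches the top strand at positions 44–52, 119–127.
The reverse primer's reverse complement is TCTAAACAT, matching at positions 185–193.
Each forward site pairs with the reverse site to give a product ending at position 193: sizes 150, 75 bp.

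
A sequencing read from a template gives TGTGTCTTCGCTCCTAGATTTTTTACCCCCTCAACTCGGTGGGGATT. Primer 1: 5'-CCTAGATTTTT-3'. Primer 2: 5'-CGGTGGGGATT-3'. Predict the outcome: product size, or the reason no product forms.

No product — both primers anneal to the same strand and extend in the same direction.

Primer 1 (CCTAGATTTTT) matches the top strand at positions 13–23 (3' end points downstream).
Primer 2 (CGGTGGGGATT) also matches the top strand directly, at positions 37–47 — its reverse complement AATCCCCACCG is not present.
Both primers anneal to the bottom strand with 3' ends pointing the same way, so neither can prime synthesis back toward the other.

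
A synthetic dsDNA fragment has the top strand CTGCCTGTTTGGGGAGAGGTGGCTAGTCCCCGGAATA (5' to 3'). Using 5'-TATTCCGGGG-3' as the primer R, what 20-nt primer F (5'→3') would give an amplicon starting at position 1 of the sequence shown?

The reverse primer's reverse complement CCCCGGAATA matches the template at positions 28–37; the product starts at position 1.
The forward primer is identical to the top strand over positions 1–20: CTGCCTGTTTGGGGAGAGGT.

5'-CTGCCTGTTTGGGGAGAGGT-3'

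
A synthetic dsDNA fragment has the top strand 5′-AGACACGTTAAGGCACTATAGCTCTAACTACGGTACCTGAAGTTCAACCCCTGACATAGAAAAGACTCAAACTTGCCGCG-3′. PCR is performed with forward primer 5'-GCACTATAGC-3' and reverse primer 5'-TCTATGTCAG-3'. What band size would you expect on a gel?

48 bp

The forward primer matches the template at positions 13–22.
The reverse primer's reverse complement is CTGACATAGA, which matches the template at positions 51–60.
Amplicon spans positions 13–60: 48 bp.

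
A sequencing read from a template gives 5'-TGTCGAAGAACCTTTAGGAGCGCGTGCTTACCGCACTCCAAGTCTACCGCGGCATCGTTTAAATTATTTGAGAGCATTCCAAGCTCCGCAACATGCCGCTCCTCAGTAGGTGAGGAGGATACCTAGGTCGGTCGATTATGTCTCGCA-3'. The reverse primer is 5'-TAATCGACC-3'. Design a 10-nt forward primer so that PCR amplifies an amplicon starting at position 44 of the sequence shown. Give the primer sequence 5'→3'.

The reverse primer's reverse complement GGTCGATTA matches the template at positions 130–138; the product starts at position 44.
The forward primer is identical to the top strand over positions 44–53: CTACCGCGGC.

5'-CTACCGCGGC-3'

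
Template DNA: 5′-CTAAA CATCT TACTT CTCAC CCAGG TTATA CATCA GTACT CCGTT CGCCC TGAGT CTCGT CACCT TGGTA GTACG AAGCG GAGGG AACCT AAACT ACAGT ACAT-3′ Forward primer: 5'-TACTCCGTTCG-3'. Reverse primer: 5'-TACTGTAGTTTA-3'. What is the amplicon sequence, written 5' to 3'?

5'-TACTCCGTTCGCCCTGAGTCTCGTCACCTTGGTAGTACGAAGCGGAGGGAACCTAAACTACAGTA-3'

Scanning the template, TACTCCGTTCG occurs at positions 37–47; this primer anneals to the bottom strand there with its 3' end pointing downstream.
Reverse complement of the reverse primer: TAAACTACAGTA. This occurs on the top strand at positions 90–101.
The product is the template from position 37 through 101 (65 bp).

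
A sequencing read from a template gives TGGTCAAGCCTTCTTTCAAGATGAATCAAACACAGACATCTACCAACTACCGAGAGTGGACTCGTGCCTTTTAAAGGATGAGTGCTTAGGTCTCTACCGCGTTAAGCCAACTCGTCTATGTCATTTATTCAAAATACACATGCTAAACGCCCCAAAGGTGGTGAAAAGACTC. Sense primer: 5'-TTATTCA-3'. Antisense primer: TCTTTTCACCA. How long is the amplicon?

Forward primer TTATTCA is found on the top strand at positions 125–131.
The reverse primer's reverse complement is TGGTGAAAAGA, which matches the template at positions 159–169.
Product length = (reverse-primer end) − (forward-primer start) + 1 = 169 − 125 + 1 = 45 bp.

45 bp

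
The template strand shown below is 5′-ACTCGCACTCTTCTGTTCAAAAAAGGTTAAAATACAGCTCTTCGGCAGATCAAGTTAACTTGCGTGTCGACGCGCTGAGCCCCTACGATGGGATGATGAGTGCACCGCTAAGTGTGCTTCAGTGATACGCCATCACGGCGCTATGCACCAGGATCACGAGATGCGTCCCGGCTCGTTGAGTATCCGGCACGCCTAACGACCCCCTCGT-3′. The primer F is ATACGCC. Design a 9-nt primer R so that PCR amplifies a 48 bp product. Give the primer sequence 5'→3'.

The forward primer binds at positions 125–131, so a 48 bp product ends at position 125 + 48 − 1 = 172.
The reverse primer anneals to the top strand over positions 164–172, i.e. to CGTCCCGGC.
Its sequence written 5'→3' is the reverse complement: GCCGGGACG.

5'-GCCGGGACG-3'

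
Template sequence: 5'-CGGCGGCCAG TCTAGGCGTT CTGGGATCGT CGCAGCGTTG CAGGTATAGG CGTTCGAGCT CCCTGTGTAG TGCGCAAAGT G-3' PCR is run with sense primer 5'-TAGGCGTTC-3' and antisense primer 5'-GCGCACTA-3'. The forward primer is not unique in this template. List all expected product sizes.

63 bp, 29 bp

The forward primer TAGGCGTTC matches the top strand at positions 13–21, 47–55.
The reverse primer's reverse complement is TAGTGCGC, matching at positions 68–75.
Each forward site pairs with the reverse site to give a product ending at position 75: sizes 63, 29 bp.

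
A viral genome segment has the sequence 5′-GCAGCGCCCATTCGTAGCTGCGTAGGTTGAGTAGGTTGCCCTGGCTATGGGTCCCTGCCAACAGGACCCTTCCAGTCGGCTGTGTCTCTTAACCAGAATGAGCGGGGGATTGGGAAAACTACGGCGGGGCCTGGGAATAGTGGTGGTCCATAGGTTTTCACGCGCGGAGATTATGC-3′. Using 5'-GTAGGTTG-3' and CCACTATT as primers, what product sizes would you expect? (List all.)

The forward primer GTAGGTTG matches the top strand at positions 22–29, 31–38.
The reverse primer's reverse complement is AATAGTGG, matching at positions 136–143.
Each forward site pairs with the reverse site to give a product ending at position 143: sizes 122, 113 bp.

122 bp, 113 bp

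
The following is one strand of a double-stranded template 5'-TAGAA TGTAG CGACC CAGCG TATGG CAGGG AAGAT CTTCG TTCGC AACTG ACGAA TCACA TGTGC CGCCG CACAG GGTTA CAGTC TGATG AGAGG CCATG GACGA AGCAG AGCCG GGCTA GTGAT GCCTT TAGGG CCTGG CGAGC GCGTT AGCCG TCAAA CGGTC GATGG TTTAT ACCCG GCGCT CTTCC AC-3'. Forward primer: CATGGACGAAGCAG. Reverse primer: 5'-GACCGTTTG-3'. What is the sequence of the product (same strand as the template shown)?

Scanning the template, CATGGACGAAGCAG occurs at positions 97–110; this primer anneals to the bottom strand there with its 3' end pointing downstream.
Reverse complement of the reverse primer: CAAACGGTC. This occurs on the top strand at positions 157–165.
The product is the template from position 97 through 165 (69 bp).

5'-CATGGACGAAGCAGAGCCGGGCTAGTGATGCCTTTAGGGCCTGGCGAGCGCGTTAGCCGTCAAACGGTC-3'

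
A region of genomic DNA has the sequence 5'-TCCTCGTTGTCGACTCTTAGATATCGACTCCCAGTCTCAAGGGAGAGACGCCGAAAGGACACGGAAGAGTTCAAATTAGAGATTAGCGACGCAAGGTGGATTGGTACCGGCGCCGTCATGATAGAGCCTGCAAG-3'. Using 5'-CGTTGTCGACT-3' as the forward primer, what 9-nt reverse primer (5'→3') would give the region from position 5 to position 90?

The product's 3' end on the top strand is position 90.
The reverse primer anneals to the top strand over positions 82–90, i.e. to ATTAGCGAC.
Its sequence written 5'→3' is the reverse complement: GTCGCTAAT.

5'-GTCGCTAAT-3'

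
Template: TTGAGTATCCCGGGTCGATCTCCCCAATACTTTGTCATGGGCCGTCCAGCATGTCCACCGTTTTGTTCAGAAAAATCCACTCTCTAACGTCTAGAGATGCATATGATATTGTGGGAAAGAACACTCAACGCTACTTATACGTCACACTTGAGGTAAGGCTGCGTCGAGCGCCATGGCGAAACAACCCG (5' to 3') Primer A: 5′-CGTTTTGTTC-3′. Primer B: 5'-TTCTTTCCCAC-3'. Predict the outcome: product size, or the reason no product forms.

Yes — a 63 bp product.

Primer A (CGTTTTGTTC) matches the top strand at positions 59–68; it acts as a forward primer.
Primer B's reverse complement is GTGGGAAAGAA, matching the top strand at positions 111–121; it acts as a reverse primer.
The 3' ends face each other across positions 59–121, giving a 63 bp product.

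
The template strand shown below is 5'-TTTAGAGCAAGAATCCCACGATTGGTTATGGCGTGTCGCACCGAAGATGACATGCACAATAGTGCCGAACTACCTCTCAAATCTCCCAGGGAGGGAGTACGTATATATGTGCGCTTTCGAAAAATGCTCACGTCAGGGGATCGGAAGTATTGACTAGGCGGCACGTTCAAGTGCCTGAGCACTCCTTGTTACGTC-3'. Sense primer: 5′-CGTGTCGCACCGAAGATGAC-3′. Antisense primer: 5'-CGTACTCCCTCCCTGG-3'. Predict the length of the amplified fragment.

The forward primer matches the template at positions 32–51.
Reverse complement of the reverse primer: CCAGGGAGGGAGTACG. This occurs on the top strand at positions 86–101.
Amplicon spans positions 32–101: 70 bp.

70 bp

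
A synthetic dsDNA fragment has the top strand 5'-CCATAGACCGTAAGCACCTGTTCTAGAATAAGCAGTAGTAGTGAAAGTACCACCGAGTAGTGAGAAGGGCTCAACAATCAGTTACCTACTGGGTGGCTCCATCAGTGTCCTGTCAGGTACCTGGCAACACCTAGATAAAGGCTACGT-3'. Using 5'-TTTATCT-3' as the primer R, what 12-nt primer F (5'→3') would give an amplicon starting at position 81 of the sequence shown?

The reverse primer's reverse complement AGATAAA matches the template at positions 133–139; the product starts at position 81.
The forward primer is identical to the top strand over positions 81–92: GTTACCTACTGG.

5'-GTTACCTACTGG-3'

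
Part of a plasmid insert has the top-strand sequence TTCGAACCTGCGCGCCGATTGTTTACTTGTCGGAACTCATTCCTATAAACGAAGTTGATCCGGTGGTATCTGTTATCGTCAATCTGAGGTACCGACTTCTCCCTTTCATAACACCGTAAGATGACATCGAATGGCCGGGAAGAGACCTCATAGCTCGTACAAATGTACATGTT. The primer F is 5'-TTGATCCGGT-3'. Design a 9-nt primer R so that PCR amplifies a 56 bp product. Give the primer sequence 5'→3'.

5'-TATGAAAGG-3'

The forward primer binds at positions 55–64, so a 56 bp product ends at position 55 + 56 − 1 = 110.
The reverse primer anneals to the top strand over positions 102–110, i.e. to CCTTTCATA.
Its sequence written 5'→3' is the reverse complement: TATGAAAGG.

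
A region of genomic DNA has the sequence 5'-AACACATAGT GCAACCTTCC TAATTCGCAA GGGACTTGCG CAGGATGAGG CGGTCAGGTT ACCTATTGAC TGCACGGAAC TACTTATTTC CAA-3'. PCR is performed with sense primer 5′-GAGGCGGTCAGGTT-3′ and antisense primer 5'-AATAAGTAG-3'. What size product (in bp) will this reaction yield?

42 bp

Forward primer GAGGCGGTCAGGTT is found on the top strand at positions 47–60.
The reverse primer's reverse complement is CTACTTATT, which matches the template at positions 80–88.
The product runs from position 47 to position 88, so its length is 88 − 47 + 1 = 42 bp.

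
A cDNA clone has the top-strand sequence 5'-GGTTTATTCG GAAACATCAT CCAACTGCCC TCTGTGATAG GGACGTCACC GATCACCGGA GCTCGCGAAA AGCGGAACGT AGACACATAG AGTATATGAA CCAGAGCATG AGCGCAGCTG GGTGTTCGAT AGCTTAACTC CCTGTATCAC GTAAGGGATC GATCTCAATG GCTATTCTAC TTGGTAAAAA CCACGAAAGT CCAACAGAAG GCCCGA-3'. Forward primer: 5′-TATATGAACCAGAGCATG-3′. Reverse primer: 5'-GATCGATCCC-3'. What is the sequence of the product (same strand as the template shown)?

Scanning the template, TATATGAACCAGAGCATG occurs at positions 93–110; this primer anneals to the bottom strand there with its 3' end pointing downstream.
Taking the reverse complement of GATCGATCCC gives GGGATCGATC, found at positions 155–164 on the template; the primer anneals here to the top strand with its 3' end pointing upstream.
The product is the template from position 93 through 164 (72 bp).

5'-TATATGAACCAGAGCATGAGCGCAGCTGGGTGTTCGATAGCTTAACTCCCTGTATCACGTAAGGGATCGATC-3'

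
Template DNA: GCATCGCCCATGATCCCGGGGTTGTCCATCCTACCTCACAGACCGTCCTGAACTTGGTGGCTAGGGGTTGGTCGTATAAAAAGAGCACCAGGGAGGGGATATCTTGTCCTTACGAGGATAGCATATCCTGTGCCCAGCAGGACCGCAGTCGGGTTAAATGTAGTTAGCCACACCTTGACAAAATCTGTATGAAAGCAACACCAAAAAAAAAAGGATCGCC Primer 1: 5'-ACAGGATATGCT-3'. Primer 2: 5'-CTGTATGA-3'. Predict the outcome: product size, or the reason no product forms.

Primer 1 (ACAGGATATGCT) has reverse complement AGCATATCCTGT, which matches the top strand at positions 120–131; primer 1 anneals to the top strand there with its 3' end pointing upstream toward position 120.
Primer 2 (CTGTATGA) matches the top strand directly at positions 185–192; it anneals to the bottom strand with its 3' end pointing downstream toward position 192.
The 3' ends diverge (primer 1 extends toward position 1, primer 2 toward position 220), so the primers never converge on a shared product.

No product — the primers' 3' ends point away from each other.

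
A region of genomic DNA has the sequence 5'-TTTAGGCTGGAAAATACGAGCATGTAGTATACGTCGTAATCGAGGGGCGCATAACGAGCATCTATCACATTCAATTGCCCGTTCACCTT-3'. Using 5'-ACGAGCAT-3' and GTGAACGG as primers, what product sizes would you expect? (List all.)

The forward primer ACGAGCAT matches the top strand at positions 16–23, 54–61.
The reverse primer's reverse complement is CCGTTCAC, matching at positions 79–86.
Each forward site pairs with the reverse site to give a product ending at position 86: sizes 71, 33 bp.

71 bp, 33 bp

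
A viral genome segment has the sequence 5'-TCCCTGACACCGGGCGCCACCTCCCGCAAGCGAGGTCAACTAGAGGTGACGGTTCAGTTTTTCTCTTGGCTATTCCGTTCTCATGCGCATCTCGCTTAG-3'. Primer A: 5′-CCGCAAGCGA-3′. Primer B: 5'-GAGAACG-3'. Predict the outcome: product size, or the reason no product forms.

Yes — a 59 bp product.

Primer A (CCGCAAGCGA) matches the top strand at positions 24–33; it acts as a forward primer.
Primer B's reverse complement is CGTTCTC, matching the top strand at positions 76–82; it acts as a reverse primer.
The 3' ends face each other across positions 24–82, giving a 59 bp product.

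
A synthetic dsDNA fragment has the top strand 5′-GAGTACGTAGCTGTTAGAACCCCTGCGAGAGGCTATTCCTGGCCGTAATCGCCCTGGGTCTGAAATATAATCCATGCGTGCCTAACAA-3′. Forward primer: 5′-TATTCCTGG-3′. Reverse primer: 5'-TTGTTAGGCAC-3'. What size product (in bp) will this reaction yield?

55 bp

Scanning the template, TATTCCTGG occurs at positions 34–42; this primer anneals to the bottom strand there with its 3' end pointing downstream.
Taking the reverse complement of TTGTTAGGCAC gives GTGCCTAACAA, found at positions 78–88 on the template; the primer anneals here to the top strand with its 3' end pointing upstream.
The product runs from position 34 to position 88, so its length is 88 − 34 + 1 = 55 bp.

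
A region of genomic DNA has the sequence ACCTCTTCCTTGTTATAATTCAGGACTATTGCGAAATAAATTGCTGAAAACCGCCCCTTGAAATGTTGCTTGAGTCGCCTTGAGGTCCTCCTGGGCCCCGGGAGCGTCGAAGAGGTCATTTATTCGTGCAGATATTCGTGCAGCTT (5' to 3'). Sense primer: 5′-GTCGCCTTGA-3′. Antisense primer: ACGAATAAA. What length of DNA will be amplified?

54 bp

The forward primer matches the template at positions 74–83.
The reverse primer's reverse complement is TTTATTCGT, which matches the template at positions 119–127.
Amplicon spans positions 74–127: 54 bp.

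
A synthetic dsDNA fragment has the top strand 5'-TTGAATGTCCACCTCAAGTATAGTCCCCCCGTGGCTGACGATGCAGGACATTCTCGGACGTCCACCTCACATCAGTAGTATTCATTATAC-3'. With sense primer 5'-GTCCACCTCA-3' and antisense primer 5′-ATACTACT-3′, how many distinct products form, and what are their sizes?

The forward primer GTCCACCTCA matches the top strand at positions 7–16, 60–69.
The reverse primer's reverse complement is AGTAGTAT, matching at positions 74–81.
Each forward site pairs with the reverse site to give a product ending at position 81: sizes 75, 22 bp.

Two products: 75 bp, 22 bp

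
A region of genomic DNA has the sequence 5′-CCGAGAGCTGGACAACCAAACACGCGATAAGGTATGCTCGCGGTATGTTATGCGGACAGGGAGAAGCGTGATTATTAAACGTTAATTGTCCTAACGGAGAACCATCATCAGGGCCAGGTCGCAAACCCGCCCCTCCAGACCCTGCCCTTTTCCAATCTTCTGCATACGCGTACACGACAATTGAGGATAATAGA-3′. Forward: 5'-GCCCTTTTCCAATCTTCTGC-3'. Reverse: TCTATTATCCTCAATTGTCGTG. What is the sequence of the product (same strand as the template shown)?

Forward primer GCCCTTTTCCAATCTTCTGC is found on the top strand at positions 144–163.
The reverse primer's reverse complement is CACGACAATTGAGGATAATAGA, which matches the template at positions 173–194.
The product is the template from position 144 through 194 (51 bp).

5'-GCCCTTTTCCAATCTTCTGCATACGCGTACACGACAATTGAGGATAATAGA-3'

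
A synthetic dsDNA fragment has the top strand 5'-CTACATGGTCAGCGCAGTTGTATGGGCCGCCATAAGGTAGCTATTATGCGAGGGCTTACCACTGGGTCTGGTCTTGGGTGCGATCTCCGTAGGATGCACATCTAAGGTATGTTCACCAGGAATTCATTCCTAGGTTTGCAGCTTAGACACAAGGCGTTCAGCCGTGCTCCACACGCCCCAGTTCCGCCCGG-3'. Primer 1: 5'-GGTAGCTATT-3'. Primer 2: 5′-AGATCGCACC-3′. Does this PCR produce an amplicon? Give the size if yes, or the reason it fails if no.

Primer 1 (GGTAGCTATT) matches the top strand at positions 36–45; it acts as a forward primer.
Primer 2's reverse complement is GGTGCGATCT, matching the top strand at positions 77–86; it acts as a reverse primer.
The 3' ends face each other across positions 36–86, giving a 51 bp product.

Yes — a 51 bp product.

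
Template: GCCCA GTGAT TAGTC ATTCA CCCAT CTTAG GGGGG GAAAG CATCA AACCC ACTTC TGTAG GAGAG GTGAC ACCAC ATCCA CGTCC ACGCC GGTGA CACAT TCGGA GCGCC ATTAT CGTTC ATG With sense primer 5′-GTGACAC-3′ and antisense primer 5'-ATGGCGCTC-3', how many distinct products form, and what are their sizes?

Two products: 47 bp, 21 bp

The forward primer GTGACAC matches the top strand at positions 66–72, 92–98.
The reverse primer's reverse complement is GAGCGCCAT, matching at positions 104–112.
Each forward site pairs with the reverse site to give a product ending at position 112: sizes 47, 21 bp.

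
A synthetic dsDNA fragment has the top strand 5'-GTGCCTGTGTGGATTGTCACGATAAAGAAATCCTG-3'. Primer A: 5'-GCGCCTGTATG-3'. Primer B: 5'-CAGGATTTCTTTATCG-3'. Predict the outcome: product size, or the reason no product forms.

No product — primer A has no binding site in the template.

Primer A (GCGCCTGTATG) does not match the top strand, and its reverse complement CATACAGGCGC does not match either.
With no annealing site for primer A, no amplification occurs.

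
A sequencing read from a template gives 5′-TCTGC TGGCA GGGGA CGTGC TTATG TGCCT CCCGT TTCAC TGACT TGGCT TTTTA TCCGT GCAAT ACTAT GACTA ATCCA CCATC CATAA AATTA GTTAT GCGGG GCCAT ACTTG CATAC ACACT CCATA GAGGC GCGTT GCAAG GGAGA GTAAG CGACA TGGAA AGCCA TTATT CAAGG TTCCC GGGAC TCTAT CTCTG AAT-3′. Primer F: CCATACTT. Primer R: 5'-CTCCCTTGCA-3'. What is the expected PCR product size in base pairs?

43 bp

Scanning the template, CCATACTT occurs at positions 107–114; this primer anneals to the bottom strand there with its 3' end pointing downstream.
Reverse complement of the reverse primer: TGCAAGGGAG. This occurs on the top strand at positions 140–149.
Amplicon spans positions 107–149: 43 bp.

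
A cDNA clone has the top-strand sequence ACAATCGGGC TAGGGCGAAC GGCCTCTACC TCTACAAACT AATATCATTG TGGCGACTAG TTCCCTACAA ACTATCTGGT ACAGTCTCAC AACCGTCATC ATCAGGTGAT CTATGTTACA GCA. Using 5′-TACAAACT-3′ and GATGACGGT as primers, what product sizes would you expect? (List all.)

68 bp, 35 bp

The forward primer TACAAACT matches the top strand at positions 33–40, 66–73.
The reverse primer's reverse complement is ACCGTCATC, matching at positions 92–100.
Each forward site pairs with the reverse site to give a product ending at position 100: sizes 68, 35 bp.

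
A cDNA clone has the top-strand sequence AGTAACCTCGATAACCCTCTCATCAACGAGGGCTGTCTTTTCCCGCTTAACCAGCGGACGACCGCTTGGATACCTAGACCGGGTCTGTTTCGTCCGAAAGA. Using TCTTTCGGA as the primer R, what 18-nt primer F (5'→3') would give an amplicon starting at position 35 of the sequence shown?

The reverse primer's reverse complement TCCGAAAGA matches the template at positions 93–101; the product starts at position 35.
The forward primer is identical to the top strand over positions 35–52: GTCTTTTCCCGCTTAACC.

5'-GTCTTTTCCCGCTTAACC-3'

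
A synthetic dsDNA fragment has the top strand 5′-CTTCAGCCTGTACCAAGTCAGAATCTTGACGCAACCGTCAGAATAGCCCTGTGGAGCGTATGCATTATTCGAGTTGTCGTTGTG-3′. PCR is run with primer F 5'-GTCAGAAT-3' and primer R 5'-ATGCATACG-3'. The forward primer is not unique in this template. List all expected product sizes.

49 bp, 29 bp

The forward primer GTCAGAAT matches the top strand at positions 17–24, 37–44.
The reverse primer's reverse complement is CGTATGCAT, matching at positions 57–65.
Each forward site pairs with the reverse site to give a product ending at position 65: sizes 49, 29 bp.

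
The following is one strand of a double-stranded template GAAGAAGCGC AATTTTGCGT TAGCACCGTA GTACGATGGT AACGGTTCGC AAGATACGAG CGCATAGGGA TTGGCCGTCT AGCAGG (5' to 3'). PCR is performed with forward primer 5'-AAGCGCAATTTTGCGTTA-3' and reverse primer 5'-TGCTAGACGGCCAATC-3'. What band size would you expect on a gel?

Scanning the template, AAGCGCAATTTTGCGTTA occurs at positions 5–22; this primer anneals to the bottom strand there with its 3' end pointing downstream.
Taking the reverse complement of TGCTAGACGGCCAATC gives GATTGGCCGTCTAGCA, found at positions 69–84 on the template; the primer anneals here to the top strand with its 3' end pointing upstream.
The product runs from position 5 to position 84, so its length is 84 − 5 + 1 = 80 bp.

80 bp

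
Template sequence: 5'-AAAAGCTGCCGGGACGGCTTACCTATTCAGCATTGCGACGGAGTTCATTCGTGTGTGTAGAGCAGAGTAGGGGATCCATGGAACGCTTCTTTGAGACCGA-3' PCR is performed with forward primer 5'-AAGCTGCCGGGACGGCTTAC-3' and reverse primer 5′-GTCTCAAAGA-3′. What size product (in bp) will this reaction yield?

95 bp

Forward primer AAGCTGCCGGGACGGCTTAC is found on the top strand at positions 3–22.
Taking the reverse complement of GTCTCAAAGA gives TCTTTGAGAC, found at positions 88–97 on the template; the primer anneals here to the top strand with its 3' end pointing upstream.
The product runs from position 3 to position 97, so its length is 97 − 3 + 1 = 95 bp.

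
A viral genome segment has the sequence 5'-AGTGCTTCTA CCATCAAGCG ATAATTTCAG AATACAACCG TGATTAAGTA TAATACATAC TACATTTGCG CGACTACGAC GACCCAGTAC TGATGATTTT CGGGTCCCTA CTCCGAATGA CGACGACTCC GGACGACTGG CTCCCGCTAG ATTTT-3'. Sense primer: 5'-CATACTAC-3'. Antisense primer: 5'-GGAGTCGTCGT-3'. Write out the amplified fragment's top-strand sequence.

5'-CATACTACATTTGCGCGACTACGACGACCCAGTACTGATGATTTTCGGGTCCCTACTCCGAATGACGACGACTCC-3'

Forward primer CATACTAC is found on the top strand at positions 56–63.
Taking the reverse complement of GGAGTCGTCGT gives ACGACGACTCC, found at positions 120–130 on the template; the primer anneals here to the top strand with its 3' end pointing upstream.
The product is the template from position 56 through 130 (75 bp).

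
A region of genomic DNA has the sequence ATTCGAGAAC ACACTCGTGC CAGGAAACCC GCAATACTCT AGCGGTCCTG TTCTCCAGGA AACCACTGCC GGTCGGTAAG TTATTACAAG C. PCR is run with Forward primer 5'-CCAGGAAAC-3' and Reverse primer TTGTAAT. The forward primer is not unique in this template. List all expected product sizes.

70 bp, 35 bp

The forward primer CCAGGAAAC matches the top strand at positions 20–28, 55–63.
The reverse primer's reverse complement is ATTACAA, matching at positions 83–89.
Each forward site pairs with the reverse site to give a product ending at position 89: sizes 70, 35 bp.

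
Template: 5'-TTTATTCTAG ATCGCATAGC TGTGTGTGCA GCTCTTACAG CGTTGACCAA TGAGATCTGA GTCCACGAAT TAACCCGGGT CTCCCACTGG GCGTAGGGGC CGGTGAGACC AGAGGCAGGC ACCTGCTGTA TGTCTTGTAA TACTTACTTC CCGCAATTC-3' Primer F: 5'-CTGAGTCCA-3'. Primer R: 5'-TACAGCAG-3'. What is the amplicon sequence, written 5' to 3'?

The forward primer matches the template at positions 57–65.
Taking the reverse complement of TACAGCAG gives CTGCTGTA, found at positions 123–130 on the template; the primer anneals here to the top strand with its 3' end pointing upstream.
The product is the template from position 57 through 130 (74 bp).

5'-CTGAGTCCACGAATTAACCCGGGTCTCCCACTGGGCGTAGGGGCCGGTGAGACCAGAGGCAGGCACCTGCTGTA-3'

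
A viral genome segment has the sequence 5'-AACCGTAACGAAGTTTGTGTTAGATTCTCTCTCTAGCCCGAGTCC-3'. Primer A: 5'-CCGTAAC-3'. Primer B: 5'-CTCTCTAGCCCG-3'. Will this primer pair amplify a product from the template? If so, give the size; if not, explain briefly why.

No product — both primers anneal to the same strand and extend in the same direction.

Primer A (CCGTAAC) matches the top strand at positions 3–9 (3' end points downstream).
Primer B (CTCTCTAGCCCG) also matches the top strand directly, at positions 29–40 — its reverse complement CGGGCTAGAGAG is not present.
Both primers anneal to the bottom strand with 3' ends pointing the same way, so neither can prime synthesis back toward the other.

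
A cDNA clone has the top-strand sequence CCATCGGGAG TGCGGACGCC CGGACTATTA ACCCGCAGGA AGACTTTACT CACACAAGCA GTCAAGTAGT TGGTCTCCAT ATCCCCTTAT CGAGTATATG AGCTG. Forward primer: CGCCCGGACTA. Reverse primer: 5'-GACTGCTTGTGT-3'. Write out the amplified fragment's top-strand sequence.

5'-CGCCCGGACTATTAACCCGCAGGAAGACTTTACTCACACAAGCAGTC-3'

The forward primer matches the template at positions 17–27.
Taking the reverse complement of GACTGCTTGTGT gives ACACAAGCAGTC, found at positions 52–63 on the template; the primer anneals here to the top strand with its 3' end pointing upstream.
The product is the template from position 17 through 63 (47 bp).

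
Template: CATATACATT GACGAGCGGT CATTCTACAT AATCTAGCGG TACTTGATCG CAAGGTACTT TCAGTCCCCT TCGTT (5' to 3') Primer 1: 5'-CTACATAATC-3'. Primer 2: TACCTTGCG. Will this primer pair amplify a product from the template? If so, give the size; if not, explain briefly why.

Primer 1 (CTACATAATC) matches the top strand at positions 25–34; it acts as a forward primer.
Primer 2's reverse complement is CGCAAGGTA, matching the top strand at positions 49–57; it acts as a reverse primer.
The 3' ends face each other across positions 25–57, giving a 33 bp product.

Yes — a 33 bp product.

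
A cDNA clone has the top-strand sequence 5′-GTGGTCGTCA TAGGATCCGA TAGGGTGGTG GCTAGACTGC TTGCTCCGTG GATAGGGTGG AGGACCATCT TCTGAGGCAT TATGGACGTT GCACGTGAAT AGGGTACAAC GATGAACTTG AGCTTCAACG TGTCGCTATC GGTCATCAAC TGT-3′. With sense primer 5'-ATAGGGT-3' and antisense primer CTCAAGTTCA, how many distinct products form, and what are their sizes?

Three products: 103 bp, 71 bp, 24 bp

The forward primer ATAGGGT matches the top strand at positions 20–26, 52–58, 99–105.
The reverse primer's reverse complement is TGAACTTGAG, matching at positions 113–122.
Each forward site pairs with the reverse site to give a product ending at position 122: sizes 103, 71, 24 bp.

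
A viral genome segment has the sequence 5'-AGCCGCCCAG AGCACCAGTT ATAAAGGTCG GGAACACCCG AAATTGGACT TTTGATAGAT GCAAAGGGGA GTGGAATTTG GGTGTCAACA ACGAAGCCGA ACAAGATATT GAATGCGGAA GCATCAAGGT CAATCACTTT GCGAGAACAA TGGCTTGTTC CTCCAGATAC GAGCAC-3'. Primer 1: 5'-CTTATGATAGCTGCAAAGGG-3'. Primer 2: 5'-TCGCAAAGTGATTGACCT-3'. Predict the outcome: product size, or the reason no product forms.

No product — primer 1 has no binding site in the template.

Primer 1 (CTTATGATAGCTGCAAAGGG) does not match the top strand, and its reverse complement CCCTTTGCAGCTATCATAAG does not match either.
With no annealing site for primer 1, no amplification occurs.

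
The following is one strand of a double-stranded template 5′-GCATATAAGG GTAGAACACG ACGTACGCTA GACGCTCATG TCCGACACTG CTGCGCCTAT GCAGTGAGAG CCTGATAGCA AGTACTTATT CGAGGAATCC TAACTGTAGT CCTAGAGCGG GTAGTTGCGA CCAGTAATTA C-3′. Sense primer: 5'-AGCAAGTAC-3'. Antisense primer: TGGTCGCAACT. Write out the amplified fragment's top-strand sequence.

Forward primer AGCAAGTAC is found on the top strand at positions 77–85.
Taking the reverse complement of TGGTCGCAACT gives AGTTGCGACCA, found at positions 123–133 on the template; the primer anneals here to the top strand with its 3' end pointing upstream.
The product is the template from position 77 through 133 (57 bp).

5'-AGCAAGTACTTATTCGAGGAATCCTAACTGTAGTCCTAGAGCGGGTAGTTGCGACCA-3'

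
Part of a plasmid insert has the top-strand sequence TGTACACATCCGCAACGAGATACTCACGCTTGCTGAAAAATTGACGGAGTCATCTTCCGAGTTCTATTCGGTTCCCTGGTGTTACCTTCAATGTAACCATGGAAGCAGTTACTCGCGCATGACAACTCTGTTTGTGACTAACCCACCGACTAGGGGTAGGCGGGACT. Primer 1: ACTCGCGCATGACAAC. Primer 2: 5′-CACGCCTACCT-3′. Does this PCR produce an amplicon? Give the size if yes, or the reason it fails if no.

Primer 2 (CACGCCTACCT) does not match the top strand, and its reverse complement AGGTAGGCGTG does not match either.
With no annealing site for primer 2, no amplification occurs.

No product — primer 2 has no binding site in the template.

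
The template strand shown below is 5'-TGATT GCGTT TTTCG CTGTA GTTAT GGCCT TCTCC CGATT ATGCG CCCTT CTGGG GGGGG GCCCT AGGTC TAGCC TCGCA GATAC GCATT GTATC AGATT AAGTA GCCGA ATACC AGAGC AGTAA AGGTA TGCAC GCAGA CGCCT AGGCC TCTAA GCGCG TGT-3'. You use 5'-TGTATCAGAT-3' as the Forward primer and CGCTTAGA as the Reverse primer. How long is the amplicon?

The forward primer matches the template at positions 90–99.
Taking the reverse complement of CGCTTAGA gives TCTAAGCG, found at positions 151–158 on the template; the primer anneals here to the top strand with its 3' end pointing upstream.
The product runs from position 90 to position 158, so its length is 158 − 90 + 1 = 69 bp.

69 bp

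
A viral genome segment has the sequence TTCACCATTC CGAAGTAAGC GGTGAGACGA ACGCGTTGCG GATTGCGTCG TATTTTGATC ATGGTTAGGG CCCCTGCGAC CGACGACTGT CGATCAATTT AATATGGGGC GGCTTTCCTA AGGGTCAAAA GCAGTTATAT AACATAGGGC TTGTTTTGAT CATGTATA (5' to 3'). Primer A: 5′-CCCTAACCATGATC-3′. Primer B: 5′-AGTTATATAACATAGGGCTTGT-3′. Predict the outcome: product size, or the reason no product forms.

Primer A (CCCTAACCATGATC) has reverse complement GATCATGGTTAGGG, which matches the top strand at positions 57–70; primer A anneals to the top strand there with its 3' end pointing upstream toward position 57.
Primer B (AGTTATATAACATAGGGCTTGT) matches the top strand directly at positions 133–154; it anneals to the bottom strand with its 3' end pointing downstream toward position 154.
The 3' ends diverge (primer A extends toward position 1, primer B toward position 168), so the primers never converge on a shared product.

No product — the primers' 3' ends point away from each other.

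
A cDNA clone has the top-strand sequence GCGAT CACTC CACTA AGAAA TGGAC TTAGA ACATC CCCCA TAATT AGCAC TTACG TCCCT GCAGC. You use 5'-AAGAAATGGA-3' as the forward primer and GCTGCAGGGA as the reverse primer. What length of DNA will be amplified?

Scanning the template, AAGAAATGGA occurs at positions 15–24; this primer anneals to the bottom strand there with its 3' end pointing downstream.
The reverse primer's reverse complement is TCCCTGCAGC, which matches the template at positions 56–65.
Amplicon spans positions 15–65: 51 bp.

51 bp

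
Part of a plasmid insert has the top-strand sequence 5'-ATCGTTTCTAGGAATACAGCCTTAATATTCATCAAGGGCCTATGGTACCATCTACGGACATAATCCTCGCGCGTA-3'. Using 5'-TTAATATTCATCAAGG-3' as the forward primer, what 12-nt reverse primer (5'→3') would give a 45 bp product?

5'-GGATTATGTCCG-3'

The forward primer binds at positions 22–37, so a 45 bp product ends at position 22 + 45 − 1 = 66.
The reverse primer anneals to the top strand over positions 55–66, i.e. to CGGACATAATCC.
Its sequence written 5'→3' is the reverse complement: GGATTATGTCCG.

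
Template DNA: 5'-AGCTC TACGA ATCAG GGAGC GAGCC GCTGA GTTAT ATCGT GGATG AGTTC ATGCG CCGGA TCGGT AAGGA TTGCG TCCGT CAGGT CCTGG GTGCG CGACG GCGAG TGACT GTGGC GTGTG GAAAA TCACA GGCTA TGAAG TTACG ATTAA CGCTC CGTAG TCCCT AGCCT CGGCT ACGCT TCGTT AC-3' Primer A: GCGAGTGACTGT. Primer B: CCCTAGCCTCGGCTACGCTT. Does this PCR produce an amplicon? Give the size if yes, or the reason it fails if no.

Primer A (GCGAGTGACTGT) matches the top strand at positions 101–112 (3' end points downstream).
Primer B (CCCTAGCCTCGGCTACGCTT) also matches the top strand directly, at positions 162–181 — its reverse complement AAGCGTAGCCGAGGCTAGGG is not present.
Both primers anneal to the bottom strand with 3' ends pointing the same way, so neither can prime synthesis back toward the other.

No product — both primers anneal to the same strand and extend in the same direction.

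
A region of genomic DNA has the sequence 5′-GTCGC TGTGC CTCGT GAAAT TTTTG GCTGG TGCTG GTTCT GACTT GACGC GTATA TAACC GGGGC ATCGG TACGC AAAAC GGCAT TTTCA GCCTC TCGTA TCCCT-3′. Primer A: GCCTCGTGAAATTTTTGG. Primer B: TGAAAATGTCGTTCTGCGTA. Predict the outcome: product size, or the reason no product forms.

No product — primer B has no binding site in the template.

Primer B (TGAAAATGTCGTTCTGCGTA) does not match the top strand, and its reverse complement TACGCAGAACGACATTTTCA does not match either.
With no annealing site for primer B, no amplification occurs.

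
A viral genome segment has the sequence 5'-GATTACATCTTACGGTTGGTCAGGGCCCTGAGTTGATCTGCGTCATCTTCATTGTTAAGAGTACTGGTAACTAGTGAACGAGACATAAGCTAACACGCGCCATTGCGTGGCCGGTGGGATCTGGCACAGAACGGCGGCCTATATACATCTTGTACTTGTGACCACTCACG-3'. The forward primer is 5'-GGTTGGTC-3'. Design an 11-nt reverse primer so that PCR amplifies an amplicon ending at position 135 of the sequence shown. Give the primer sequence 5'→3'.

The forward primer binds at positions 14–21; the product's 3' end on the top strand is position 135.
The reverse primer anneals to the top strand over positions 125–135, i.e. to CACAGAACGGC.
Its sequence written 5'→3' is the reverse complement: GCCGTTCTGTG.

5'-GCCGTTCTGTG-3'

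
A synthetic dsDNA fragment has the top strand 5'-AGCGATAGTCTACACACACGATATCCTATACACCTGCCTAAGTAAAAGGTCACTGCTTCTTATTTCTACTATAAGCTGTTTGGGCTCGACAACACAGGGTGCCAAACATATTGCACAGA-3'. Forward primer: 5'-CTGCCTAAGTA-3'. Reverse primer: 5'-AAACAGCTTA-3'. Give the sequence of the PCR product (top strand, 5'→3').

Scanning the template, CTGCCTAAGTA occurs at positions 34–44; this primer anneals to the bottom strand there with its 3' end pointing downstream.
The reverse primer's reverse complement is TAAGCTGTTT, which matches the template at positions 72–81.
The product is the template from position 34 through 81 (48 bp).

5'-CTGCCTAAGTAAAAGGTCACTGCTTCTTATTTCTACTATAAGCTGTTT-3'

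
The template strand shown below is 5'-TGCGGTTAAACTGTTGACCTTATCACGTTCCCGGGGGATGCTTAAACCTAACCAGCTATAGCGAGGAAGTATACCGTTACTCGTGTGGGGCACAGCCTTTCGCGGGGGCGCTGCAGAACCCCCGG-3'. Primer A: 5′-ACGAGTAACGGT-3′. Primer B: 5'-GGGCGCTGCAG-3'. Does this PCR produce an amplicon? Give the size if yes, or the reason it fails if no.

No product — the primers' 3' ends point away from each other.

Primer A (ACGAGTAACGGT) has reverse complement ACCGTTACTCGT, which matches the top strand at positions 73–84; primer A anneals to the top strand there with its 3' end pointing upstream toward position 73.
Primer B (GGGCGCTGCAG) matches the top strand directly at positions 106–116; it anneals to the bottom strand with its 3' end pointing downstream toward position 116.
The 3' ends diverge (primer A extends toward position 1, primer B toward position 125), so the primers never converge on a shared product.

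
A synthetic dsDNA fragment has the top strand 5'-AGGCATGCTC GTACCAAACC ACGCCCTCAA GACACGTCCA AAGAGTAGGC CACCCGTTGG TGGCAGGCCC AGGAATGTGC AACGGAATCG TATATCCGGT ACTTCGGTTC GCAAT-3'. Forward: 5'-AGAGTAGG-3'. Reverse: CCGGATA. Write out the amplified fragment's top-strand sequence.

5'-AGAGTAGGCCACCCGTTGGTGGCAGGCCCAGGAATGTGCAACGGAATCGTATATCCGG-3'

Forward primer AGAGTAGG is found on the top strand at positions 42–49.
Taking the reverse complement of CCGGATA gives TATCCGG, found at positions 93–99 on the template; the primer anneals here to the top strand with its 3' end pointing upstream.
The product is the template from position 42 through 99 (58 bp).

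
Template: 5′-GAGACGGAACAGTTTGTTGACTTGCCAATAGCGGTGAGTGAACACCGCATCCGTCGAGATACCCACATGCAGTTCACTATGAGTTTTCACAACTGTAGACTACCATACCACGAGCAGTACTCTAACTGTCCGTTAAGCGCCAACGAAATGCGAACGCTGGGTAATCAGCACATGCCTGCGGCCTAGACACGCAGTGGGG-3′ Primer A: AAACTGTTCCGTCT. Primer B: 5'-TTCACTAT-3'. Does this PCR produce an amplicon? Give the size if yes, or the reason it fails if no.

No product — the primers' 3' ends point away from each other.

Primer A (AAACTGTTCCGTCT) has reverse complement AGACGGAACAGTTT, which matches the top strand at positions 2–15; primer A anneals to the top strand there with its 3' end pointing upstream toward position 2.
Primer B (TTCACTAT) matches the top strand directly at positions 73–80; it anneals to the bottom strand with its 3' end pointing downstream toward position 80.
The 3' ends diverge (primer A extends toward position 1, primer B toward position 199), so the primers never converge on a shared product.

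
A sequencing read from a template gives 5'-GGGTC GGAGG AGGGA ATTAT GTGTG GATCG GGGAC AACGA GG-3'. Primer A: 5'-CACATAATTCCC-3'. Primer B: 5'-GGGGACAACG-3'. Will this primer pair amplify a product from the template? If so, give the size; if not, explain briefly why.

Primer A (CACATAATTCCC) has reverse complement GGGAATTATGTG, which matches the top strand at positions 12–23; primer A anneals to the top strand there with its 3' end pointing upstream toward position 12.
Primer B (GGGGACAACG) matches the top strand directly at positions 30–39; it anneals to the bottom strand with its 3' end pointing downstream toward position 39.
The 3' ends diverge (primer A extends toward position 1, primer B toward position 42), so the primers never converge on a shared product.

No product — the primers' 3' ends point away from each other.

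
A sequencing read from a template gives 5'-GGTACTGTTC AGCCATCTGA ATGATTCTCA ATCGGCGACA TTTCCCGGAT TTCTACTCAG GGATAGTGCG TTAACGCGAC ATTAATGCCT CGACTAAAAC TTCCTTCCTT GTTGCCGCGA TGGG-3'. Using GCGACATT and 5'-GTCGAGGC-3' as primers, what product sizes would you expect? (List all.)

The forward primer GCGACATT matches the top strand at positions 35–42, 76–83.
The reverse primer's reverse complement is GCCTCGAC, matching at positions 87–94.
Each forward site pairs with the reverse site to give a product ending at position 94: sizes 60, 19 bp.

60 bp, 19 bp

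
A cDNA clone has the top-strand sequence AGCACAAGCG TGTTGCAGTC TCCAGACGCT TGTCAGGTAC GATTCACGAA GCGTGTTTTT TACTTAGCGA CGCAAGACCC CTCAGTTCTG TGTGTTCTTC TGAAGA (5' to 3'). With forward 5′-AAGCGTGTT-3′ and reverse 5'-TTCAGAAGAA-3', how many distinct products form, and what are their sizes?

Two products: 99 bp, 56 bp

The forward primer AAGCGTGTT matches the top strand at positions 6–14, 49–57.
The reverse primer's reverse complement is TTCTTCTGAA, matching at positions 95–104.
Each forward site pairs with the reverse site to give a product ending at position 104: sizes 99, 56 bp.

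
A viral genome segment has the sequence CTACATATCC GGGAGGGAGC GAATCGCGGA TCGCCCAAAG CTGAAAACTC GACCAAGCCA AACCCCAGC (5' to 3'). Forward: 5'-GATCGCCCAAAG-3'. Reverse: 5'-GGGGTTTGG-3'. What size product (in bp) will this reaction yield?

Scanning the template, GATCGCCCAAAG occurs at positions 29–40; this primer anneals to the bottom strand there with its 3' end pointing downstream.
The reverse primer's reverse complement is CCAAACCCC, which matches the template at positions 58–66.
Amplicon spans positions 29–66: 38 bp.

38 bp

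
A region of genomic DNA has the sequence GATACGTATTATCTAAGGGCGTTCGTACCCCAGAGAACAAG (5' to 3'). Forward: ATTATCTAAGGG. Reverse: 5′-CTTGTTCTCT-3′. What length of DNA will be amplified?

Scanning the template, ATTATCTAAGGG occurs at positions 8–19; this primer anneals to the bottom strand there with its 3' end pointing downstream.
The reverse primer's reverse complement is AGAGAACAAG, which matches the template at positions 32–41.
The product runs from position 8 to position 41, so its length is 41 − 8 + 1 = 34 bp.

34 bp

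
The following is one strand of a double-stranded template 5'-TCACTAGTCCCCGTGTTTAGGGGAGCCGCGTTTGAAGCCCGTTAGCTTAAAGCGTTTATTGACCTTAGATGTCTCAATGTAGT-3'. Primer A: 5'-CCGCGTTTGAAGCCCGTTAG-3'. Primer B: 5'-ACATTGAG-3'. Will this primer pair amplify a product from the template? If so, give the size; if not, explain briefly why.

Primer A (CCGCGTTTGAAGCCCGTTAG) matches the top strand at positions 26–45; it acts as a forward primer.
Primer B's reverse complement is CTCAATGT, matching the top strand at positions 73–80; it acts as a reverse primer.
The 3' ends face each other across positions 26–80, giving a 55 bp product.

Yes — a 55 bp product.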